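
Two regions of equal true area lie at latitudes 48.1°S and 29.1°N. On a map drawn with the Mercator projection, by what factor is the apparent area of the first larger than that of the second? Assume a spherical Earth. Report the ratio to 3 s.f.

1.71

Mercator is conformal with k = sec φ, so areal scale = k² = sec²φ.
At 48.1°: sec²(48.1°) = 1/0.6678² = 2.242.
At 29.1°: sec²(29.1°) = 1/0.8738² = 1.310.
Ratio = 2.242/1.310 = cos²(29.1°)/cos²(48.1°) ≈ 1.71.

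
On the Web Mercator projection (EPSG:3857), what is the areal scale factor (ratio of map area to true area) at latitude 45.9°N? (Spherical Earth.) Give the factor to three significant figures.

The Mercator projection is conformal; its linear scale factor is the same in every direction and equals sec φ = 1/cos φ.
Areal scale = k² = sec²φ = 1/cos²(45.9°) = 1/0.6959² = 2.065.

2.06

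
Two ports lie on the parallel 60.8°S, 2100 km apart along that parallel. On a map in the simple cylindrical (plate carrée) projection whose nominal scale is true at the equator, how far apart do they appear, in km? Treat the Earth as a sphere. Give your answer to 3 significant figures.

Plate carrée maps x = Rλ, y = Rφ. The meridian scale is h = 1 and the parallel scale is k = 1/cos φ = sec φ.
Along the parallel, k = sec 60.8° = 1/0.4879 = 2.050.
Map distance = 2100 × 2.050 ≈ 4300 km.

4300 km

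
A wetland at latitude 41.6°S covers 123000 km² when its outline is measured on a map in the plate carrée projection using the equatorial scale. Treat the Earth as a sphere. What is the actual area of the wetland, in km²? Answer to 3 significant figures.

92000 km²

For the equirectangular projection with φ₀ = 0 (plate carrée), h = 1 along meridians and k = sec φ along parallels.
Areal scale = h·k = 1 × sec φ; at 41.6°, h = 1.000, k = 1.337, so h·k = 1.337.
True area = apparent / (areal scale) = 123000 / 1.337 ≈ 92000 km².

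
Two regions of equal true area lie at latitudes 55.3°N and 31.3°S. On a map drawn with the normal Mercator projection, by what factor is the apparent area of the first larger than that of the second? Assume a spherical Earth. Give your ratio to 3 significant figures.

On Mercator, area is exaggerated by sec²φ = 1/cos²φ.
At 55.3°: sec²(55.3°) = 1/0.5693² = 3.086.
At 31.3°: sec²(31.3°) = 1/0.8545² = 1.370.
Ratio = 3.086/1.370 = cos²(31.3°)/cos²(55.3°) ≈ 2.25.

2.25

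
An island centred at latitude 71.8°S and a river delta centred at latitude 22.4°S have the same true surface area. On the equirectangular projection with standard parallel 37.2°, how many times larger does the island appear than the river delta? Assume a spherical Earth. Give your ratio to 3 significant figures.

2.96

The equidistant cylindrical projection with φ₀ = 37.2° has h = 1 (meridians true) and k = cos φ₀ / cos φ along parallels.
Areal scale at 71.8°: h·k = 1.000 × 2.550 = 2.550.
Areal scale at 22.4°: h·k = 1.000 × 0.8615 = 0.8615.
Ratio = 2.550/0.8615 ≈ 2.96.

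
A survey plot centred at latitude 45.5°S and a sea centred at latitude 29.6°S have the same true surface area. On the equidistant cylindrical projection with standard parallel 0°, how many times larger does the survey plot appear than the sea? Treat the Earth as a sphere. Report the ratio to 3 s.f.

For the equirectangular projection with φ₀ = 0 (plate carrée), h = 1 along meridians and k = sec φ along parallels.
Areal scale at 45.5°: h·k = 1.000 × 1.427 = 1.427.
Areal scale at 29.6°: h·k = 1.000 × 1.150 = 1.150.
Ratio = 1.427/1.150 ≈ 1.24.

1.24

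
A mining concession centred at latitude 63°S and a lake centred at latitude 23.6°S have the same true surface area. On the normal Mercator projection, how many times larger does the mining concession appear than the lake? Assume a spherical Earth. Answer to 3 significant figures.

4.07

On Mercator, area is exaggerated by sec²φ = 1/cos²φ.
At 63°: sec²(63°) = 1/0.4540² = 4.852.
At 23.6°: sec²(23.6°) = 1/0.9164² = 1.191.
Ratio = 4.852/1.191 = cos²(23.6°)/cos²(63°) ≈ 4.07.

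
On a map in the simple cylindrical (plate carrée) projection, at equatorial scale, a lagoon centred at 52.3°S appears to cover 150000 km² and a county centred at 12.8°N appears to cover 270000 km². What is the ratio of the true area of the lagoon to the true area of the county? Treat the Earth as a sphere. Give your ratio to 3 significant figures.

0.348

Plate carrée has h = 1 and k = sec φ, giving areal scale sec φ; true area = (apparent area) · cos φ.
True area of lagoon: 150000 × cos(52.3°) = 150000 × 0.6115 = 91730 km².
True area of county: 270000 × cos(12.8°) = 270000 × 0.9751 = 263300 km².
Ratio = 91730 / 263300 ≈ 0.348.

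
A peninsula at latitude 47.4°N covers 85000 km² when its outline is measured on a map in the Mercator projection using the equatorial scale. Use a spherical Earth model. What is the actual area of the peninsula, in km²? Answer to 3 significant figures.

Mercator is conformal, so the point scale is isotropic: h = k = sec φ = 1/cos φ.
Areal scale = k² = sec²φ = 1/cos²(47.4°) = 1/0.6769² = 2.183.
True area = apparent / (areal scale) = 85000 / 2.183 ≈ 38900 km².

38900 km²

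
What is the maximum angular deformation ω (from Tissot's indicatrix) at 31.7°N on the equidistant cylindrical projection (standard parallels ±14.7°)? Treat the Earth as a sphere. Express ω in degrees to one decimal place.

7.3°

The equidistant cylindrical projection with φ₀ = 14.7° has h = 1 (meridians true) and k = cos φ₀ / cos φ along parallels.
At 31.7°: h = 1.000, k = 1.137; principal scales a = 1.137, b = 1.000.
sin(ω/2) = (a − b)/(a + b) = 0.1369/2.137 = 0.06405, so ω = 2 arcsin(0.06405) ≈ 7.3°.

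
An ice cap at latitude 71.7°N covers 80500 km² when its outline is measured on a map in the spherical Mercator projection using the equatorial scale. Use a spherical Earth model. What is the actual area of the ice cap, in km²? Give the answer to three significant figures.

The Mercator projection is conformal; its linear scale factor is the same in every direction and equals sec φ = 1/cos φ.
Areal scale = k² = sec²φ = 1/cos²(71.7°) = 1/0.3140² = 10.14.
True area = apparent / (areal scale) = 80500 / 10.14 ≈ 7940 km².

7940 km²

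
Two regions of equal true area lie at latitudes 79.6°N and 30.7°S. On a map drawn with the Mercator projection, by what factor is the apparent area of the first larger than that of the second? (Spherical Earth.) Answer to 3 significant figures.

22.7

Mercator is conformal with k = sec φ, so areal scale = k² = sec²φ.
At 79.6°: sec²(79.6°) = 1/0.1805² = 30.69.
At 30.7°: sec²(30.7°) = 1/0.8599² = 1.353.
Ratio = 30.69/1.353 = cos²(30.7°)/cos²(79.6°) ≈ 22.7.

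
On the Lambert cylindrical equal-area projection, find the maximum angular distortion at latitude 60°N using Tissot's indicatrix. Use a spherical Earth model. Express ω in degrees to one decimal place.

73.7°

The Lambert cylindrical equal-area projection is the cylindrical equal-area projection with its standard parallel at the equator (φ₀ = 0). For cylindrical equal-area with standard parallel φ₀, h = cos φ / cos φ₀ and k = cos φ₀ / cos φ, so h·k = 1.
At 60°: h = 0.5000, k = 2.000; principal scales a = 2.000, b = 0.5000.
sin(ω/2) = (a − b)/(a + b) = 1.500/2.500 = 0.6000, so ω = 2 arcsin(0.6000) ≈ 73.7°.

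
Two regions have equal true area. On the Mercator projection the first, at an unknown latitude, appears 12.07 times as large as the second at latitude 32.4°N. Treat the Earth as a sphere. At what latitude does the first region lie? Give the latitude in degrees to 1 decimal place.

75.9°

Mercator areal scale is sec²φ, so apparent-area ratio = sec²φ₁ / sec²φ₂ = cos²φ₂ / cos²φ₁.
cos²φ₂ / cos²φ₁ = 12.07  ⇒  cos φ₁ = cos 32.4° / √12.07 = 0.8443/3.474 = 0.2430.
φ₁ = arccos(0.2430) ≈ 75.9°.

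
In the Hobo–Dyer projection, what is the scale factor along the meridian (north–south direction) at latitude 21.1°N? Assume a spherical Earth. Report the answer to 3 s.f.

1.18

Hobo–Dyer is a cylindrical equal-area projection with standard parallels at ±37.5°. For cylindrical equal-area with standard parallel φ₀, h = cos φ / cos φ₀ and k = cos φ₀ / cos φ, so h·k = 1.
h = cos 21.1° / cos 37.5° = 0.9330/0.7934 = 1.176.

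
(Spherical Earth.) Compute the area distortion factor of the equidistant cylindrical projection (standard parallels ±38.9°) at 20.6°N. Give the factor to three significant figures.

0.831

With standard parallel φ₀ = 38.9°, the equirectangular projection gives x = Rλ cos φ₀, y = Rφ, so h = 1 and k = cos 38.9° / cos φ.
Areal scale = h·k = 1 × cos φ₀ / cos φ; at 20.6°, h = 1.000, k = 0.8314, so h·k = 0.8314.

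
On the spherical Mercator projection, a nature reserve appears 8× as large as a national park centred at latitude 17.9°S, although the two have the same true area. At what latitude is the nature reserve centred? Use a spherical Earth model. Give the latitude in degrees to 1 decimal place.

70.3°

On Mercator, (apparent₁)/(apparent₂) = sec²φ₁ / sec²φ₂ when true areas are equal.
cos²φ₂ / cos²φ₁ = 8  ⇒  cos φ₁ = cos 17.9° / √8 = 0.9516/2.828 = 0.3364.
φ₁ = arccos(0.3364) ≈ 70.3°.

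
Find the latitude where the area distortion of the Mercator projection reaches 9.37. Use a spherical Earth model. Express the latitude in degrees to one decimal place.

70.9°

Mercator areal scale is sec²φ.
sec²φ = 9.37  ⇒  cos²φ = 0.1067  ⇒  cos φ = 0.3267.
φ = arccos(0.3267) ≈ 70.9°.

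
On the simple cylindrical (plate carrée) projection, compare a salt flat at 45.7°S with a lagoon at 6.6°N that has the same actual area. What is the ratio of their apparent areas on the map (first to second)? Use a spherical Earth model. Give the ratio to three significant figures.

1.42

Plate carrée maps x = Rλ, y = Rφ. The meridian scale is h = 1 and the parallel scale is k = 1/cos φ = sec φ.
Areal scale at 45.7°: h·k = 1.000 × 1.432 = 1.432.
Areal scale at 6.6°: h·k = 1.000 × 1.007 = 1.007.
Ratio = 1.432/1.007 ≈ 1.42.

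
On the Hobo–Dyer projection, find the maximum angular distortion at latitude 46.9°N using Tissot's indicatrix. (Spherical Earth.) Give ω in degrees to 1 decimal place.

The Hobo–Dyer projection is cylindrical equal-area with φ₀ = 37.5°. For cylindrical equal-area with standard parallel φ₀, h = cos φ / cos φ₀ and k = cos φ₀ / cos φ, so h·k = 1.
At 46.9°: h = 0.8612, k = 1.161; principal scales a = 1.161, b = 0.8612.
sin(ω/2) = (a − b)/(a + b) = 0.2999/2.022 = 0.1483, so ω = 2 arcsin(0.1483) ≈ 17.1°.

17.1°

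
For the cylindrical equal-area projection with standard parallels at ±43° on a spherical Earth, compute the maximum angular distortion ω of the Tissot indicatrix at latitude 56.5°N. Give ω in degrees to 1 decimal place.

31.8°

A cylindrical equal-area projection with standard parallel φ₀ has meridian scale h = cos φ / cos φ₀ and parallel scale k = cos φ₀ / cos φ (so areas are preserved, h·k = 1).
At 56.5°: h = 0.7547, k = 1.325; principal scales a = 1.325, b = 0.7547.
sin(ω/2) = (a − b)/(a + b) = 0.5704/2.080 = 0.2743, so ω = 2 arcsin(0.2743) ≈ 31.8°.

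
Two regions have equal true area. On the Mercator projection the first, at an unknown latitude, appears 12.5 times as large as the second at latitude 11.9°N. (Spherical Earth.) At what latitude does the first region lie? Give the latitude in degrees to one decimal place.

For equal true areas on Mercator, apparent areas scale as sec²φ, so the ratio is cos²φ₂ / cos²φ₁.
cos²φ₂ / cos²φ₁ = 12.5  ⇒  cos φ₁ = cos 11.9° / √12.5 = 0.9785/3.536 = 0.2768.
φ₁ = arccos(0.2768) ≈ 73.9°.

73.9°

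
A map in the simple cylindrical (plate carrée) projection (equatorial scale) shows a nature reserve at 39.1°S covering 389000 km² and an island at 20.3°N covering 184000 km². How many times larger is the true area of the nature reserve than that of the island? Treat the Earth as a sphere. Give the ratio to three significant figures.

On the plate carrée, areal scale = h·k = 1 × sec φ, so true area = apparent × cos φ.
True area of nature reserve: 389000 × cos(39.1°) = 389000 × 0.7760 = 301900 km².
True area of island: 184000 × cos(20.3°) = 184000 × 0.9379 = 172600 km².
Ratio = 301900 / 172600 ≈ 1.75.

1.75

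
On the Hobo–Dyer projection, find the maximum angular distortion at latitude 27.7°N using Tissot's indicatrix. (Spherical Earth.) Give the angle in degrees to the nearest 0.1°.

12.6°

The Hobo–Dyer projection is cylindrical equal-area with φ₀ = 37.5°. Cylindrical equal-area (φ₀ = 37.5°): h = cos φ / cos 37.5° along meridians, k = cos 37.5° / cos φ along parallels; h·k = 1.
At 27.7°: h = 1.116, k = 0.8960; principal scales a = 1.116, b = 0.8960.
sin(ω/2) = (a − b)/(a + b) = 0.2200/2.012 = 0.1093, so ω = 2 arcsin(0.1093) ≈ 12.6°.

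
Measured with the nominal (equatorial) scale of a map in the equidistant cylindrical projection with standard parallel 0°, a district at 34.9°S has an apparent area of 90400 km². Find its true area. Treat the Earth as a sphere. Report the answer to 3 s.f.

74100 km²

For the equirectangular projection with φ₀ = 0 (plate carrée), h = 1 along meridians and k = sec φ along parallels.
Areal scale = h·k = 1 × sec φ; at 34.9°, h = 1.000, k = 1.219, so h·k = 1.219.
True area = apparent / (areal scale) = 90400 / 1.219 ≈ 74100 km².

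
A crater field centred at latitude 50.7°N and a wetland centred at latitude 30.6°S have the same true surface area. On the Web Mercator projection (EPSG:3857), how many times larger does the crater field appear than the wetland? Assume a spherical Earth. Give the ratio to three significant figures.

On Mercator, area is exaggerated by sec²φ = 1/cos²φ.
At 50.7°: sec²(50.7°) = 1/0.6334² = 2.493.
At 30.6°: sec²(30.6°) = 1/0.8607² = 1.350.
Ratio = 2.493/1.350 = cos²(30.6°)/cos²(50.7°) ≈ 1.85.

1.85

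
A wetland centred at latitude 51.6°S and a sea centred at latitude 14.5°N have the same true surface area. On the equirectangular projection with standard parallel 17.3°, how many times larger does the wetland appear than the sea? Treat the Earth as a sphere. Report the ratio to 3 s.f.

The equidistant cylindrical projection with φ₀ = 17.3° has h = 1 (meridians true) and k = cos φ₀ / cos φ along parallels.
Areal scale at 51.6°: h·k = 1.000 × 1.537 = 1.537.
Areal scale at 14.5°: h·k = 1.000 × 0.9862 = 0.9862.
Ratio = 1.537/0.9862 ≈ 1.56.

1.56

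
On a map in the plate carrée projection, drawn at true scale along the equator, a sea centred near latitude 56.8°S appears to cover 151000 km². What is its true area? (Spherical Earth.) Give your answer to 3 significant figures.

For the equirectangular projection with φ₀ = 0 (plate carrée), h = 1 along meridians and k = sec φ along parallels.
Areal scale = h·k = 1 × sec φ; at 56.8°, h = 1.000, k = 1.826, so h·k = 1.826.
True area = apparent / (areal scale) = 151000 / 1.826 ≈ 82700 km².

82700 km²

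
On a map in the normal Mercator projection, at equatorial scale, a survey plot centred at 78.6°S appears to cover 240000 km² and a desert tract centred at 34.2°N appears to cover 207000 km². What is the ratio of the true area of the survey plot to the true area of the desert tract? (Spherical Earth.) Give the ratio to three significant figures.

0.0662

On Mercator the areal scale is sec²φ, so true area = apparent × cos²φ.
True area of survey plot: 240000 × cos²(78.6°) = 240000 × 0.03907 = 9376 km².
True area of desert tract: 207000 × cos²(34.2°) = 207000 × 0.6841 = 141600 km².
Ratio = 9376 / 141600 ≈ 0.0662.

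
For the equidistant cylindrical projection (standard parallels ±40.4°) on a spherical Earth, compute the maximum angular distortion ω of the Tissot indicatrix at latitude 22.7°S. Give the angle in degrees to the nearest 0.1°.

With standard parallel φ₀ = 40.4°, the equirectangular projection gives x = Rλ cos φ₀, y = Rφ, so h = 1 and k = cos 40.4° / cos φ.
At 22.7°: h = 1.000, k = 0.8255; principal scales a = 1.000, b = 0.8255.
sin(ω/2) = (a − b)/(a + b) = 0.1745/1.825 = 0.09560, so ω = 2 arcsin(0.09560) ≈ 11.0°.

11.0°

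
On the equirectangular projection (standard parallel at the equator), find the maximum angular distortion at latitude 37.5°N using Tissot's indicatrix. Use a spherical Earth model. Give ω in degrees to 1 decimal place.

In the plate carrée (x = Rλ, y = Rφ), meridians are true-scale (h = 1) and parallels are stretched by k = sec φ.
At 37.5°: h = 1.000, k = 1.260; principal scales a = 1.260, b = 1.000.
sin(ω/2) = (a − b)/(a + b) = 0.2605/2.260 = 0.1152, so ω = 2 arcsin(0.1152) ≈ 13.2°.

13.2°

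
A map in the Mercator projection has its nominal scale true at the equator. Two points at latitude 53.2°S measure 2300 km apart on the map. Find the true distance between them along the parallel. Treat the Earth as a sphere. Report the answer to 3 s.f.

1380 km

For Mercator, h = k = sec φ (a conformal cylindrical projection has a single point scale, 1/cos φ).
Along the parallel at 53.2°, map distances are exaggerated by k = sec 53.2° = 1.669.
True distance = 2300 / 1.669 = 2300 × cos 53.2° ≈ 1380 km.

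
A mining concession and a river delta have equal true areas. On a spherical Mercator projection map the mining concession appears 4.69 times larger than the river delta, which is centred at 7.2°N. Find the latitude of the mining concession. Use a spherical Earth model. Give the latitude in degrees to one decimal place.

On Mercator, (apparent₁)/(apparent₂) = sec²φ₁ / sec²φ₂ when true areas are equal.
cos²φ₂ / cos²φ₁ = 4.69  ⇒  cos φ₁ = cos 7.2° / √4.69 = 0.9921/2.166 = 0.4581.
φ₁ = arccos(0.4581) ≈ 62.7°.

62.7°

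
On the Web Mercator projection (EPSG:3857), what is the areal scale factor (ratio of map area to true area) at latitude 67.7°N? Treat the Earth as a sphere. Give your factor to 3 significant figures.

Mercator is conformal, so the point scale is isotropic: h = k = sec φ = 1/cos φ.
Areal scale = k² = sec²φ = 1/cos²(67.7°) = 1/0.3795² = 6.945.

6.95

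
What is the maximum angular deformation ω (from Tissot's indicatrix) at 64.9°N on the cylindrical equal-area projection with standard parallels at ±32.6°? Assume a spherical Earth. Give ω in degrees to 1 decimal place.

73.1°

Cylindrical equal-area (φ₀ = 32.6°): h = cos φ / cos 32.6° along meridians, k = cos 32.6° / cos φ along parallels; h·k = 1.
At 64.9°: h = 0.5035, k = 1.986; principal scales a = 1.986, b = 0.5035.
sin(ω/2) = (a − b)/(a + b) = 1.482/2.490 = 0.5955, so ω = 2 arcsin(0.5955) ≈ 73.1°.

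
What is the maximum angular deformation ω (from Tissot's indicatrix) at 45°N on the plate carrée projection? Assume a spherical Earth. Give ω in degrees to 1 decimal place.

19.8°

Plate carrée maps x = Rλ, y = Rφ. The meridian scale is h = 1 and the parallel scale is k = 1/cos φ = sec φ.
At 45°: h = 1.000, k = 1.414; principal scales a = 1.414, b = 1.000.
sin(ω/2) = (a − b)/(a + b) = 0.4142/2.414 = 0.1716, so ω = 2 arcsin(0.1716) ≈ 19.8°.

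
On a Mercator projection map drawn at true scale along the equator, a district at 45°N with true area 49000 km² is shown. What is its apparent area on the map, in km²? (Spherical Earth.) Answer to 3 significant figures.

The Mercator projection is conformal; its linear scale factor is the same in every direction and equals sec φ = 1/cos φ.
Areal scale = k² = sec²φ = 1/cos²(45°) = 1/0.7071² = 2.000.
Apparent area = 49000 × 2.000 ≈ 98000 km².

98000 km²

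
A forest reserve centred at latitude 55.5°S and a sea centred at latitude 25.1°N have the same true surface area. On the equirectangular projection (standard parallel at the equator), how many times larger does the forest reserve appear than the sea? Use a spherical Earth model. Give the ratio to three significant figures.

1.60

In the plate carrée (x = Rλ, y = Rφ), meridians are true-scale (h = 1) and parallels are stretched by k = sec φ.
Areal scale at 55.5°: h·k = 1.000 × 1.766 = 1.766.
Areal scale at 25.1°: h·k = 1.000 × 1.104 = 1.104.
Ratio = 1.766/1.104 ≈ 1.60.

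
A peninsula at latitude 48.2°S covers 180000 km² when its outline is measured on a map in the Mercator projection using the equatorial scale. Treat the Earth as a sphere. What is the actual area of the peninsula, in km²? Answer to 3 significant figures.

80000 km²

Mercator is conformal, so the point scale is isotropic: h = k = sec φ = 1/cos φ.
Areal scale = k² = sec²φ = 1/cos²(48.2°) = 1/0.6665² = 2.251.
True area = apparent / (areal scale) = 180000 / 2.251 ≈ 80000 km².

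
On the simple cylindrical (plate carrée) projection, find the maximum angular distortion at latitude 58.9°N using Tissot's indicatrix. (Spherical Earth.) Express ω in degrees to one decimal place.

In the plate carrée (x = Rλ, y = Rφ), meridians are true-scale (h = 1) and parallels are stretched by k = sec φ.
At 58.9°: h = 1.000, k = 1.936; principal scales a = 1.936, b = 1.000.
sin(ω/2) = (a − b)/(a + b) = 0.9360/2.936 = 0.3188, so ω = 2 arcsin(0.3188) ≈ 37.2°.

37.2°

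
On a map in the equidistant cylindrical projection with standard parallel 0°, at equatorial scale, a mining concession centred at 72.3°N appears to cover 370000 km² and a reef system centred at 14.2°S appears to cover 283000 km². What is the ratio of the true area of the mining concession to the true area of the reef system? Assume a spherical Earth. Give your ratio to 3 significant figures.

On the plate carrée, areal scale = h·k = 1 × sec φ, so true area = apparent × cos φ.
True area of mining concession: 370000 × cos(72.3°) = 370000 × 0.3040 = 112500 km².
True area of reef system: 283000 × cos(14.2°) = 283000 × 0.9694 = 274400 km².
Ratio = 112500 / 274400 ≈ 0.410.

0.410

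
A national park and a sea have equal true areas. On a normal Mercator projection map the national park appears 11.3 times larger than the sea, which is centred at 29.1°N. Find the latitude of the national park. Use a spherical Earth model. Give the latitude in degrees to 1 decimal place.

For equal true areas on Mercator, apparent areas scale as sec²φ, so the ratio is cos²φ₂ / cos²φ₁.
cos²φ₂ / cos²φ₁ = 11.3  ⇒  cos φ₁ = cos 29.1° / √11.3 = 0.8738/3.362 = 0.2599.
φ₁ = arccos(0.2599) ≈ 74.9°.

74.9°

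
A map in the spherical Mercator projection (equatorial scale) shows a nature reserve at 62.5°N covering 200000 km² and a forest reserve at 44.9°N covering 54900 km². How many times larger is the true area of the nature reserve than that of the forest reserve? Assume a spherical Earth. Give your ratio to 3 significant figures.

Mercator's areal exaggeration is sec²φ; hence true area = (apparent area) · cos²φ.
True area of nature reserve: 200000 × cos²(62.5°) = 200000 × 0.2132 = 42640 km².
True area of forest reserve: 54900 × cos²(44.9°) = 54900 × 0.5017 = 27550 km².
Ratio = 42640 / 27550 ≈ 1.55.

1.55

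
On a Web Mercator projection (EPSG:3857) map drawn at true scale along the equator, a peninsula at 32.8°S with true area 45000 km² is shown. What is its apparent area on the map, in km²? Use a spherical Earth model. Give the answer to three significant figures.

Mercator is conformal, so the point scale is isotropic: h = k = sec φ = 1/cos φ.
Areal scale = k² = sec²φ = 1/cos²(32.8°) = 1/0.8406² = 1.415.
Apparent area = 45000 × 1.415 ≈ 63700 km².

63700 km²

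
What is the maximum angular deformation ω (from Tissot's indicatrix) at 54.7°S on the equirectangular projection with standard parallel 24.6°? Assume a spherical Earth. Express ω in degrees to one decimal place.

With standard parallel φ₀ = 24.6°, the equirectangular projection gives x = Rλ cos φ₀, y = Rφ, so h = 1 and k = cos 24.6° / cos φ.
At 54.7°: h = 1.000, k = 1.573; principal scales a = 1.573, b = 1.000.
sin(ω/2) = (a − b)/(a + b) = 0.5735/2.573 = 0.2228, so ω = 2 arcsin(0.2228) ≈ 25.8°.

25.8°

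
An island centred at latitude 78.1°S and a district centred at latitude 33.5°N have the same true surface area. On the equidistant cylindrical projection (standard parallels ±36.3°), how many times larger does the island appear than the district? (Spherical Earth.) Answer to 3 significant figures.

The equidistant cylindrical projection with φ₀ = 36.3° has h = 1 (meridians true) and k = cos φ₀ / cos φ along parallels.
Areal scale at 78.1°: h·k = 1.000 × 3.908 = 3.908.
Areal scale at 33.5°: h·k = 1.000 × 0.9665 = 0.9665.
Ratio = 3.908/0.9665 ≈ 4.04.

4.04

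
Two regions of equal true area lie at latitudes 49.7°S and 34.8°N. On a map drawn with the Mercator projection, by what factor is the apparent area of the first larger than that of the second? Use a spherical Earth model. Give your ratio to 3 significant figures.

Mercator is conformal with k = sec φ, so areal scale = k² = sec²φ.
At 49.7°: sec²(49.7°) = 1/0.6468² = 2.390.
At 34.8°: sec²(34.8°) = 1/0.8211² = 1.483.
Ratio = 2.390/1.483 = cos²(34.8°)/cos²(49.7°) ≈ 1.61.

1.61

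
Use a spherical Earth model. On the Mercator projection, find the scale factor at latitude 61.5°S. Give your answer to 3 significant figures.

2.10

For Mercator, h = k = sec φ (a conformal cylindrical projection has a single point scale, 1/cos φ).
k = 1/cos 61.5° = 1/0.4772 = 2.096.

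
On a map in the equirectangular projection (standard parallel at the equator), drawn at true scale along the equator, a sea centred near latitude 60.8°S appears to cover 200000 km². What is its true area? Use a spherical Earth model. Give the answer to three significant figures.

Plate carrée maps x = Rλ, y = Rφ. The meridian scale is h = 1 and the parallel scale is k = 1/cos φ = sec φ.
Areal scale = h·k = 1 × sec φ; at 60.8°, h = 1.000, k = 2.050, so h·k = 2.050.
True area = apparent / (areal scale) = 200000 / 2.050 ≈ 97600 km².

97600 km²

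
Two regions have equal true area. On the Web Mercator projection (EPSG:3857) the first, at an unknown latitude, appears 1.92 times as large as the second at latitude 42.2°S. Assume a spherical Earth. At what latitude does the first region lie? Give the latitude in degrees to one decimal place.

57.7°

On Mercator, (apparent₁)/(apparent₂) = sec²φ₁ / sec²φ₂ when true areas are equal.
cos²φ₂ / cos²φ₁ = 1.92  ⇒  cos φ₁ = cos 42.2° / √1.92 = 0.7408/1.386 = 0.5346.
φ₁ = arccos(0.5346) ≈ 57.7°.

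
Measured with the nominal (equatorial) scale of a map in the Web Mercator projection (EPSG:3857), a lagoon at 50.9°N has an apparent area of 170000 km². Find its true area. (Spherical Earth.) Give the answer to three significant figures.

The Mercator projection is conformal; its linear scale factor is the same in every direction and equals sec φ = 1/cos φ.
Areal scale = k² = sec²φ = 1/cos²(50.9°) = 1/0.6307² = 2.514.
True area = apparent / (areal scale) = 170000 / 2.514 ≈ 67600 km².

67600 km²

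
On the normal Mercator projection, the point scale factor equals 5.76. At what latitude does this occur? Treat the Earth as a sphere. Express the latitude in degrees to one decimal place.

Mercator scale is k = sec φ = 1/cos φ.
1/cos φ = 5.76  ⇒  cos φ = 0.1736  ⇒  φ = arccos(0.1736) ≈ 80.0°.

80.0°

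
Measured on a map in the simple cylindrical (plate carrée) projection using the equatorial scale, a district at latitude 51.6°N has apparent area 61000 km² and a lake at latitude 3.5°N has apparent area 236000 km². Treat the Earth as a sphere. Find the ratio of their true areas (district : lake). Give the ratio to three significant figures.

On the plate carrée, areal scale = h·k = 1 × sec φ, so true area = apparent × cos φ.
True area of district: 61000 × cos(51.6°) = 61000 × 0.6211 = 37890 km².
True area of lake: 236000 × cos(3.5°) = 236000 × 0.9981 = 235600 km².
Ratio = 37890 / 235600 ≈ 0.161.

0.161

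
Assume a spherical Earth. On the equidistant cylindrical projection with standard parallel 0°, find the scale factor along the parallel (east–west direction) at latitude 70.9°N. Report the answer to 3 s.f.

3.06

Plate carrée maps x = Rλ, y = Rφ. The meridian scale is h = 1 and the parallel scale is k = 1/cos φ = sec φ.
k = 1/cos 70.9° = 1/0.3272 = 3.056.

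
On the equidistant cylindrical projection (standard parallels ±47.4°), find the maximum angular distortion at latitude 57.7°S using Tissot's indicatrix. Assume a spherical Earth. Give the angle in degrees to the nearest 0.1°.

With standard parallel φ₀ = 47.4°, the equirectangular projection gives x = Rλ cos φ₀, y = Rφ, so h = 1 and k = cos 47.4° / cos φ.
At 57.7°: h = 1.000, k = 1.267; principal scales a = 1.267, b = 1.000.
sin(ω/2) = (a − b)/(a + b) = 0.2667/2.267 = 0.1177, so ω = 2 arcsin(0.1177) ≈ 13.5°.

13.5°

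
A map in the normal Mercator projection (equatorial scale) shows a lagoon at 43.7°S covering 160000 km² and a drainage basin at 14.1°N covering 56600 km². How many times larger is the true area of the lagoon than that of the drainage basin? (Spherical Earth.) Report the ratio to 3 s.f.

On Mercator the areal scale is sec²φ, so true area = apparent × cos²φ.
True area of lagoon: 160000 × cos²(43.7°) = 160000 × 0.5227 = 83630 km².
True area of drainage basin: 56600 × cos²(14.1°) = 56600 × 0.9407 = 53240 km².
Ratio = 83630 / 53240 ≈ 1.57.

1.57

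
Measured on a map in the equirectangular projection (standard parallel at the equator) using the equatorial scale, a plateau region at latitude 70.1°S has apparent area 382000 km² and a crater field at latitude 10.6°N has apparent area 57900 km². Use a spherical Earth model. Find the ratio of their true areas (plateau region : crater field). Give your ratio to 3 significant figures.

On the plate carrée, areal scale = h·k = 1 × sec φ, so true area = apparent × cos φ.
True area of plateau region: 382000 × cos(70.1°) = 382000 × 0.3404 = 130000 km².
True area of crater field: 57900 × cos(10.6°) = 57900 × 0.9829 = 56910 km².
Ratio = 130000 / 56910 ≈ 2.28.

2.28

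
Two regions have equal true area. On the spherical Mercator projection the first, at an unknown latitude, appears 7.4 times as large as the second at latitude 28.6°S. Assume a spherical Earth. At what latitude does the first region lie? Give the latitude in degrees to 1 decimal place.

71.2°

Mercator areal scale is sec²φ, so apparent-area ratio = sec²φ₁ / sec²φ₂ = cos²φ₂ / cos²φ₁.
cos²φ₂ / cos²φ₁ = 7.4  ⇒  cos φ₁ = cos 28.6° / √7.4 = 0.8780/2.720 = 0.3228.
φ₁ = arccos(0.3228) ≈ 71.2°.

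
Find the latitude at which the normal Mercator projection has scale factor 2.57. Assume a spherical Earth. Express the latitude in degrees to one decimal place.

67.1°

Mercator scale is k = sec φ = 1/cos φ.
1/cos φ = 2.57  ⇒  cos φ = 0.3891  ⇒  φ = arccos(0.3891) ≈ 67.1°.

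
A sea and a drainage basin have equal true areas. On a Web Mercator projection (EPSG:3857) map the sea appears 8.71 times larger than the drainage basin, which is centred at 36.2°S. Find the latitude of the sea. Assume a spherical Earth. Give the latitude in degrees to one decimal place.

For equal true areas on Mercator, apparent areas scale as sec²φ, so the ratio is cos²φ₂ / cos²φ₁.
cos²φ₂ / cos²φ₁ = 8.71  ⇒  cos φ₁ = cos 36.2° / √8.71 = 0.8070/2.951 = 0.2734.
φ₁ = arccos(0.2734) ≈ 74.1°.

74.1°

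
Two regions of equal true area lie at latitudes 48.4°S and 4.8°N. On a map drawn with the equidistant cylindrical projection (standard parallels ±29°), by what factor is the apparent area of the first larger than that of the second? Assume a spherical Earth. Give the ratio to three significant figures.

With standard parallel φ₀ = 29°, the equirectangular projection gives x = Rλ cos φ₀, y = Rφ, so h = 1 and k = cos 29° / cos φ.
Areal scale at 48.4°: h·k = 1.000 × 1.317 = 1.317.
Areal scale at 4.8°: h·k = 1.000 × 0.8777 = 0.8777.
Ratio = 1.317/0.8777 ≈ 1.50.

1.50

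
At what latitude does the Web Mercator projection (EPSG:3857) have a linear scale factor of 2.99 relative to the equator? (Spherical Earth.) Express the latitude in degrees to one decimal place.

Mercator scale is k = sec φ = 1/cos φ.
1/cos φ = 2.99  ⇒  cos φ = 0.3344  ⇒  φ = arccos(0.3344) ≈ 70.5°.

70.5°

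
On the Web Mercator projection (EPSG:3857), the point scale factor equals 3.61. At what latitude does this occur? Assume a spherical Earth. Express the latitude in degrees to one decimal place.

Mercator scale is k = sec φ = 1/cos φ.
1/cos φ = 3.61  ⇒  cos φ = 0.2770  ⇒  φ = arccos(0.2770) ≈ 73.9°.

73.9°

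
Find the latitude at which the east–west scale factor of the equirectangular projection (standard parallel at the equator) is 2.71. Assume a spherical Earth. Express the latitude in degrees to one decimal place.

Plate carrée: h = 1, k = sec φ along parallels.
sec φ = 2.71  ⇒  cos φ = 0.3690  ⇒  φ ≈ 68.3°.

68.3°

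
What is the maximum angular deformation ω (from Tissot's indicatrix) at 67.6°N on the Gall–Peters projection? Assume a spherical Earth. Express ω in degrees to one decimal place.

66.7°

Gall–Peters is a cylindrical equal-area projection with standard parallels at ±45°. A cylindrical equal-area projection with standard parallel φ₀ has meridian scale h = cos φ / cos φ₀ and parallel scale k = cos φ₀ / cos φ (so areas are preserved, h·k = 1).
At 67.6°: h = 0.5389, k = 1.856; principal scales a = 1.856, b = 0.5389.
sin(ω/2) = (a − b)/(a + b) = 1.317/2.394 = 0.5499, so ω = 2 arcsin(0.5499) ≈ 66.7°.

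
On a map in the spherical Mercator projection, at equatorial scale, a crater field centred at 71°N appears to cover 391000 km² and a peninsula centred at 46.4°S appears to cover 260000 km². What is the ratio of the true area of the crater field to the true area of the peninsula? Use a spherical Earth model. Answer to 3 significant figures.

On Mercator the areal scale is sec²φ, so true area = apparent × cos²φ.
True area of crater field: 391000 × cos²(71°) = 391000 × 0.1060 = 41440 km².
True area of peninsula: 260000 × cos²(46.4°) = 260000 × 0.4756 = 123600 km².
Ratio = 41440 / 123600 ≈ 0.335.

0.335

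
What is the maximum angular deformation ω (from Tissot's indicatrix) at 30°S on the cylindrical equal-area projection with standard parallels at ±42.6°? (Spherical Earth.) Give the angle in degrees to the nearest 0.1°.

For cylindrical equal-area with standard parallel φ₀, h = cos φ / cos φ₀ and k = cos φ₀ / cos φ, so h·k = 1.
At 30°: h = 1.177, k = 0.8500; principal scales a = 1.177, b = 0.8500.
sin(ω/2) = (a − b)/(a + b) = 0.3265/2.026 = 0.1611, so ω = 2 arcsin(0.1611) ≈ 18.5°.

18.5°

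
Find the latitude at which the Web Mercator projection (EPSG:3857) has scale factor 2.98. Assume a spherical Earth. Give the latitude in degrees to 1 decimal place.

70.4°

Mercator scale is k = sec φ = 1/cos φ.
1/cos φ = 2.98  ⇒  cos φ = 0.3356  ⇒  φ = arccos(0.3356) ≈ 70.4°.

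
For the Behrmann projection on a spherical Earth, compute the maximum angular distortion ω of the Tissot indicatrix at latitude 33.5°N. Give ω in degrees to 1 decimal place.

The Behrmann projection is cylindrical equal-area with φ₀ = 30°. Cylindrical equal-area (φ₀ = 30°): h = cos φ / cos 30° along meridians, k = cos 30° / cos φ along parallels; h·k = 1.
At 33.5°: h = 0.9629, k = 1.039; principal scales a = 1.039, b = 0.9629.
sin(ω/2) = (a − b)/(a + b) = 0.07565/2.001 = 0.03780, so ω = 2 arcsin(0.03780) ≈ 4.3°.

4.3°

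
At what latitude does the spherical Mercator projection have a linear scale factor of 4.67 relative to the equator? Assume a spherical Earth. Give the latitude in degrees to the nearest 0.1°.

77.6°

Mercator scale is k = sec φ = 1/cos φ.
1/cos φ = 4.67  ⇒  cos φ = 0.2141  ⇒  φ = arccos(0.2141) ≈ 77.6°.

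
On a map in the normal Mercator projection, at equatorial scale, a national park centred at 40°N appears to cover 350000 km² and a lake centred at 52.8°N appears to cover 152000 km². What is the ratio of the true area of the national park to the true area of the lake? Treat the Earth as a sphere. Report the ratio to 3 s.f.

3.70

Mercator's areal exaggeration is sec²φ; hence true area = (apparent area) · cos²φ.
True area of national park: 350000 × cos²(40°) = 350000 × 0.5868 = 205400 km².
True area of lake: 152000 × cos²(52.8°) = 152000 × 0.3655 = 55560 km².
Ratio = 205400 / 55560 ≈ 3.70.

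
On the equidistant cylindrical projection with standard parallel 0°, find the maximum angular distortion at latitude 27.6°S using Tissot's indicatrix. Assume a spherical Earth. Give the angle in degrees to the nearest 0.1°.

6.9°

Plate carrée maps x = Rλ, y = Rφ. The meridian scale is h = 1 and the parallel scale is k = 1/cos φ = sec φ.
At 27.6°: h = 1.000, k = 1.128; principal scales a = 1.128, b = 1.000.
sin(ω/2) = (a − b)/(a + b) = 0.1284/2.128 = 0.06033, so ω = 2 arcsin(0.06033) ≈ 6.9°.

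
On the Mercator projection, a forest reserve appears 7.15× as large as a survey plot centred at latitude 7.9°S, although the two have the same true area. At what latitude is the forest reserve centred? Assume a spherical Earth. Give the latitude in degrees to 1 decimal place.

On Mercator, (apparent₁)/(apparent₂) = sec²φ₁ / sec²φ₂ when true areas are equal.
cos²φ₂ / cos²φ₁ = 7.15  ⇒  cos φ₁ = cos 7.9° / √7.15 = 0.9905/2.674 = 0.3704.
φ₁ = arccos(0.3704) ≈ 68.3°.

68.3°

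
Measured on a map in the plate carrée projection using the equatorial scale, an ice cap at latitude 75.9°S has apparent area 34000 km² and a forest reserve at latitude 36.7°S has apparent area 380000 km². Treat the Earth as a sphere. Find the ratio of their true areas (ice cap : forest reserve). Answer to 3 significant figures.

0.0272

Plate carrée has h = 1 and k = sec φ, giving areal scale sec φ; true area = (apparent area) · cos φ.
True area of ice cap: 34000 × cos(75.9°) = 34000 × 0.2436 = 8283 km².
True area of forest reserve: 380000 × cos(36.7°) = 380000 × 0.8018 = 304700 km².
Ratio = 8283 / 304700 ≈ 0.0272.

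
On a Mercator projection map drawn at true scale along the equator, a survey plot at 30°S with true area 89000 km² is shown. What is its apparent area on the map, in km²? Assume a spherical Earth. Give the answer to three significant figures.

The Mercator projection is conformal; its linear scale factor is the same in every direction and equals sec φ = 1/cos φ.
Areal scale = k² = sec²φ = 1/cos²(30°) = 1/0.8660² = 1.333.
Apparent area = 89000 × 1.333 ≈ 119000 km².

119000 km²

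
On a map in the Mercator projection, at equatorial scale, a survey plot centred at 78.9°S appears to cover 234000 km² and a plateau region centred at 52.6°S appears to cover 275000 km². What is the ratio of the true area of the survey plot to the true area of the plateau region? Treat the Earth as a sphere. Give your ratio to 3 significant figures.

0.0855

Since Mercator area scale is 1/cos²φ, the true area equals the apparent area multiplied by cos²φ.
True area of survey plot: 234000 × cos²(78.9°) = 234000 × 0.03706 = 8673 km².
True area of plateau region: 275000 × cos²(52.6°) = 275000 × 0.3689 = 101400 km².
Ratio = 8673 / 101400 ≈ 0.0855.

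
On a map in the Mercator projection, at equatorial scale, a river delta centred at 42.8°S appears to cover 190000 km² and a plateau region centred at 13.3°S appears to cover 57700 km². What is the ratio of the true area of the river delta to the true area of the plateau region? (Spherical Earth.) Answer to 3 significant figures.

1.87

Since Mercator area scale is 1/cos²φ, the true area equals the apparent area multiplied by cos²φ.
True area of river delta: 190000 × cos²(42.8°) = 190000 × 0.5384 = 102300 km².
True area of plateau region: 57700 × cos²(13.3°) = 57700 × 0.9471 = 54650 km².
Ratio = 102300 / 54650 ≈ 1.87.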